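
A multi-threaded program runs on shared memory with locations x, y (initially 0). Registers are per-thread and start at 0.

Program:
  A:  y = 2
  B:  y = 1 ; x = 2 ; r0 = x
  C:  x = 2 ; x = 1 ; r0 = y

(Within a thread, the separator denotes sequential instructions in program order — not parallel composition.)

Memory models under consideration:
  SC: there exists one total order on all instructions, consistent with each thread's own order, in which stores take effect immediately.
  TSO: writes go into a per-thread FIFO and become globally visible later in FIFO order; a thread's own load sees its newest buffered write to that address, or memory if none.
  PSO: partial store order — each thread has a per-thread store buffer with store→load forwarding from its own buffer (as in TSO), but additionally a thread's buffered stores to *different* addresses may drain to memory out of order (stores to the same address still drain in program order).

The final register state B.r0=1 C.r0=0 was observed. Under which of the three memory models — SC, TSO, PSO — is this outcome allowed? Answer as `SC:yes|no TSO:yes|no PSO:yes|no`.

outcome vector order: (B.r0,C.r0)
SC (5): 11; 12; 20; 21; 22
TSO (6): 10; 11; 12; 20; 21; 22
PSO (6): 10; 11; 12; 20; 21; 22
target 10 ∈ {TSO,PSO}

SC:no TSO:yes PSO:yes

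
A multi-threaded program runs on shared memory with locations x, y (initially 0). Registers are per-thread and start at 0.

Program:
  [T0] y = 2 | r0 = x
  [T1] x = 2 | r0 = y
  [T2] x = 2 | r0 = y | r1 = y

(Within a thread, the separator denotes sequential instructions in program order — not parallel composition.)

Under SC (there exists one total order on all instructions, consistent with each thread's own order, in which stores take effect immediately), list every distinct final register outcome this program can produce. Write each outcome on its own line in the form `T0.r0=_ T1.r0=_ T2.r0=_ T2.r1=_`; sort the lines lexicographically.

outcome vector order: (T0.r0,T1.r0,T2.r0,T2.r1)
|SC outcomes| = 7

T0.r0=0 T1.r0=2 T2.r0=2 T2.r1=2
T0.r0=2 T1.r0=0 T2.r0=0 T2.r1=0
T0.r0=2 T1.r0=0 T2.r0=0 T2.r1=2
T0.r0=2 T1.r0=0 T2.r0=2 T2.r1=2
T0.r0=2 T1.r0=2 T2.r0=0 T2.r1=0
T0.r0=2 T1.r0=2 T2.r0=0 T2.r1=2
T0.r0=2 T1.r0=2 T2.r0=2 T2.r1=2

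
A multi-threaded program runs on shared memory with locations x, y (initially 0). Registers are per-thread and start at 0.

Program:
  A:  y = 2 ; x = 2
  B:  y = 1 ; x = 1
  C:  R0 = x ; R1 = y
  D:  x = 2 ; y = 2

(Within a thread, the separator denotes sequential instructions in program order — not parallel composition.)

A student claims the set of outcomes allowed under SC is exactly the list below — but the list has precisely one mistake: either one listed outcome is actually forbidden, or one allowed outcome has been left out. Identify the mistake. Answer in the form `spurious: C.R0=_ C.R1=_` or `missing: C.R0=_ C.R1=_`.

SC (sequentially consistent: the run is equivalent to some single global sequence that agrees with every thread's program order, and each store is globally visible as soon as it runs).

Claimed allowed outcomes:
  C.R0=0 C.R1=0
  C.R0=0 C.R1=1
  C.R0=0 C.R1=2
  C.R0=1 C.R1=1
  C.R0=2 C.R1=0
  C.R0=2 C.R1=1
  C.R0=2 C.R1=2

missing: C.R0=1 C.R1=2

outcome vector order: (C.R0,C.R1)
SC: 8 outcomes — {0/0, 0/1, 0/2, 1/1, 1/2, 2/0, 2/1, 2/2}
SC∖claimed = {1/2}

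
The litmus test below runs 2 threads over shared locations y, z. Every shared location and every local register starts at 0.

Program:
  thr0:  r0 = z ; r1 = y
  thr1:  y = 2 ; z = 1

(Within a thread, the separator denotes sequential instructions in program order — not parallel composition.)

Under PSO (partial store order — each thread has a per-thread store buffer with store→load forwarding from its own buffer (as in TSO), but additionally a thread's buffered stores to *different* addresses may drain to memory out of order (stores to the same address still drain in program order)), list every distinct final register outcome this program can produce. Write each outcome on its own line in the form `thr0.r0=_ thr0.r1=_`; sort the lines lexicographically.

outcome vector order: (thr0.r0,thr0.r1)
|PSO outcomes| = 4

thr0.r0=0 thr0.r1=0
thr0.r0=0 thr0.r1=2
thr0.r0=1 thr0.r1=0
thr0.r0=1 thr0.r1=2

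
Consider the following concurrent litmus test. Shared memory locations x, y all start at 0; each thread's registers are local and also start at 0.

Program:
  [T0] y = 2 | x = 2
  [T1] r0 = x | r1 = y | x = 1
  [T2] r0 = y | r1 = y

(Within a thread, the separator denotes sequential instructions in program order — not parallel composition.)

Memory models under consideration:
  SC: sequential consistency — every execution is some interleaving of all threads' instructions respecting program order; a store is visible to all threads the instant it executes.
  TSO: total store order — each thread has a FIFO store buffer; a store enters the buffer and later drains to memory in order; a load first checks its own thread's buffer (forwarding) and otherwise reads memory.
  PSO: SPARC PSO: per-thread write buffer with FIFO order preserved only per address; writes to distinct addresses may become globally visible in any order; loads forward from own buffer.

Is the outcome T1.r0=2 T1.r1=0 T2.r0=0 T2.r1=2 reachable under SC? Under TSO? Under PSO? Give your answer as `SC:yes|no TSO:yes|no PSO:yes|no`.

outcome vector order: (T1.r0,T1.r1,T2.r0,T2.r1)
under SC → <0 0 0 0>; <0 0 0 2>; <0 0 2 2>; <0 2 0 0>; <0 2 0 2>; <0 2 2 2>; <2 2 0 0>; <2 2 0 2>; <2 2 2 2>
under TSO → <0 0 0 0>; <0 0 0 2>; <0 0 2 2>; <0 2 0 0>; <0 2 0 2>; <0 2 2 2>; <2 2 0 0>; <2 2 0 2>; <2 2 2 2>
under PSO → <0 0 0 0>; <0 0 0 2>; <0 0 2 2>; <0 2 0 0>; <0 2 0 2>; <0 2 2 2>; <2 0 0 0>; <2 0 0 2>; <2 0 2 2>; <2 2 0 0>; <2 2 0 2>; <2 2 2 2>
target <2 0 0 2> ∈ {PSO}

SC:no TSO:no PSO:yes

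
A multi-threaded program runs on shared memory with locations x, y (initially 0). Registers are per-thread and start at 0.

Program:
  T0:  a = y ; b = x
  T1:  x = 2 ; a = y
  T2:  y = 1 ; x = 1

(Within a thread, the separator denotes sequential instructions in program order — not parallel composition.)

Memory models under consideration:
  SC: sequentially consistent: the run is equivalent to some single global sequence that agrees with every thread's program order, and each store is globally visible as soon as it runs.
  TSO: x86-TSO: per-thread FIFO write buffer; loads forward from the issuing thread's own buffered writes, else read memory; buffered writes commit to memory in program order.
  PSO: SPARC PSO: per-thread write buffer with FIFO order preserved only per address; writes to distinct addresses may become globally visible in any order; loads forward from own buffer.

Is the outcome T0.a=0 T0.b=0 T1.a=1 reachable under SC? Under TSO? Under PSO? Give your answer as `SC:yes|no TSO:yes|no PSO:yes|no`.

outcome vector order: (T0.a,T0.b,T1.a)
[SC] allowed = {000, 001, 010, 011, 020, 021, 101, 110, 111, 120, 121}
[TSO] allowed = {000, 001, 010, 011, 020, 021, 100, 101, 110, 111, 120, 121}
[PSO] allowed = {000, 001, 010, 011, 020, 021, 100, 101, 110, 111, 120, 121}
target 001 ∈ {SC,TSO,PSO}

SC:yes TSO:yes PSO:yes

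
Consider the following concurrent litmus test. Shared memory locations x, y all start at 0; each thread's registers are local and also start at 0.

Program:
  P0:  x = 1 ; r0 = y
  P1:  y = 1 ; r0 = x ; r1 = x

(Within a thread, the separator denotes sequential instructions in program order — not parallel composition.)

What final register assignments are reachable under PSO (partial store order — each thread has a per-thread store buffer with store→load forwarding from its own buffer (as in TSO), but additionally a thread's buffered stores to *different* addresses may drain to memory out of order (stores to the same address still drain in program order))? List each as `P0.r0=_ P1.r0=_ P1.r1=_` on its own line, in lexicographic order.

outcome vector order: (P0.r0,P1.r0,P1.r1)
|PSO outcomes| = 6

P0.r0=0 P1.r0=0 P1.r1=0
P0.r0=0 P1.r0=0 P1.r1=1
P0.r0=0 P1.r0=1 P1.r1=1
P0.r0=1 P1.r0=0 P1.r1=0
P0.r0=1 P1.r0=0 P1.r1=1
P0.r0=1 P1.r0=1 P1.r1=1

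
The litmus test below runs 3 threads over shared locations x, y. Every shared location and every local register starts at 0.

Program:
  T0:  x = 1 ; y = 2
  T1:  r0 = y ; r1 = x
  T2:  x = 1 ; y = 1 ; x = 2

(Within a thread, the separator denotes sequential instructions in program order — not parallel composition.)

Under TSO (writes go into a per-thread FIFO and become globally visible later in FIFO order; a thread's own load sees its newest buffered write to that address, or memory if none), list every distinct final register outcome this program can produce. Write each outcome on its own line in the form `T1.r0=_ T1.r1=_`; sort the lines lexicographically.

outcome vector order: (T1.r0,T1.r1)
|TSO outcomes| = 7

T1.r0=0 T1.r1=0
T1.r0=0 T1.r1=1
T1.r0=0 T1.r1=2
T1.r0=1 T1.r1=1
T1.r0=1 T1.r1=2
T1.r0=2 T1.r1=1
T1.r0=2 T1.r1=2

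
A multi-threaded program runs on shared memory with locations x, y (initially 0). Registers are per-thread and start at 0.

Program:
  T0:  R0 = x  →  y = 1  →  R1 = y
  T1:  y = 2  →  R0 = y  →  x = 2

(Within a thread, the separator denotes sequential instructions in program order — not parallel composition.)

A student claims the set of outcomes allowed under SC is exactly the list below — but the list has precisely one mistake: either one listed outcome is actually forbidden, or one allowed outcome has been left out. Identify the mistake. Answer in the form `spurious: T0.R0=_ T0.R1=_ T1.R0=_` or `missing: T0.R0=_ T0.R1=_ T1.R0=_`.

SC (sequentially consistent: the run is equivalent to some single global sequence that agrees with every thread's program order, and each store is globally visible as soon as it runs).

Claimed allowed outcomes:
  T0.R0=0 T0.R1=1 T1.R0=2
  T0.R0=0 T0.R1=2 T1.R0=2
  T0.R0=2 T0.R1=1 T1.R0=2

outcome vector order: (T0.R0,T0.R1,T1.R0)
under SC → <0 1 1>; <0 1 2>; <0 2 2>; <2 1 2>
SC∖claimed = {<0 1 1>}

missing: T0.R0=0 T0.R1=1 T1.R0=1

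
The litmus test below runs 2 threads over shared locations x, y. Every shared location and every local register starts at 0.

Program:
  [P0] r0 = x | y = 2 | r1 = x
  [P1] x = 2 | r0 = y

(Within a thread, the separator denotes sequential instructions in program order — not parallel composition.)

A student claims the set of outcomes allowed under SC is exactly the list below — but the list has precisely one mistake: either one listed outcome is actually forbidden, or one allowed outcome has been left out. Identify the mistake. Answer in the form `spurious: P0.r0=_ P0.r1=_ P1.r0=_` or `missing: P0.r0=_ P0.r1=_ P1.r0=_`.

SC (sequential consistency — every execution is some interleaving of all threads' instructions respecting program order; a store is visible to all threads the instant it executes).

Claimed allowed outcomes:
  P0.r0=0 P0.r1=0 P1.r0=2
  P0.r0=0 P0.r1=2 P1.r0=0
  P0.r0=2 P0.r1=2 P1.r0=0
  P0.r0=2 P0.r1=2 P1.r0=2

missing: P0.r0=0 P0.r1=2 P1.r0=2

outcome vector order: (P0.r0,P0.r1,P1.r0)
SC (5): (0,0,2), (0,2,0), (0,2,2), (2,2,0), (2,2,2)
SC∖claimed = {(0,2,2)}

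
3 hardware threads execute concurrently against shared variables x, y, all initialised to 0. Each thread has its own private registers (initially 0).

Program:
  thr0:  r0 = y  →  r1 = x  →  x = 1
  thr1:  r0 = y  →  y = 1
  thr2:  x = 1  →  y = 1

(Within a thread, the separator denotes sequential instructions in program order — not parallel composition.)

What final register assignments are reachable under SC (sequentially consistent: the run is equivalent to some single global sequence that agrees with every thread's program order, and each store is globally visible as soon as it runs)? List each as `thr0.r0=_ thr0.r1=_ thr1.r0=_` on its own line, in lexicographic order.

thr0.r0=0 thr0.r1=0 thr1.r0=0
thr0.r0=0 thr0.r1=0 thr1.r0=1
thr0.r0=0 thr0.r1=1 thr1.r0=0
thr0.r0=0 thr0.r1=1 thr1.r0=1
thr0.r0=1 thr0.r1=0 thr1.r0=0
thr0.r0=1 thr0.r1=1 thr1.r0=0
thr0.r0=1 thr0.r1=1 thr1.r0=1

outcome vector order: (thr0.r0,thr0.r1,thr1.r0)
|SC outcomes| = 7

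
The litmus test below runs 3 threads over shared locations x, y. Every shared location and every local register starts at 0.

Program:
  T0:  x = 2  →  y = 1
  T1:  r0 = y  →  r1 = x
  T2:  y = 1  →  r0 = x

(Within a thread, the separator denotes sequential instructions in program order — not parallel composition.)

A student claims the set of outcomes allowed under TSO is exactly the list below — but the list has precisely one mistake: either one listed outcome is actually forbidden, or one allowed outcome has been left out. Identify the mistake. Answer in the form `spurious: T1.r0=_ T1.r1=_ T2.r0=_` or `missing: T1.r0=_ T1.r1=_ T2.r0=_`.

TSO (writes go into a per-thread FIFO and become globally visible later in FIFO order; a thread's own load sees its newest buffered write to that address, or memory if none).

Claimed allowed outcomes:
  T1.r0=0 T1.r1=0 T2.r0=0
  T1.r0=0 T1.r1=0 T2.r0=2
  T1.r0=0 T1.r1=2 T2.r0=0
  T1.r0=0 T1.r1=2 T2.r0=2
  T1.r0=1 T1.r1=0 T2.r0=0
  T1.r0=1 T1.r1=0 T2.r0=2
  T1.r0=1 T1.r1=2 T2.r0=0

outcome vector order: (T1.r0,T1.r1,T2.r0)
[TSO] allowed = {000 002 020 022 100 102 120 122}
TSO∖claimed = {122}

missing: T1.r0=1 T1.r1=2 T2.r0=2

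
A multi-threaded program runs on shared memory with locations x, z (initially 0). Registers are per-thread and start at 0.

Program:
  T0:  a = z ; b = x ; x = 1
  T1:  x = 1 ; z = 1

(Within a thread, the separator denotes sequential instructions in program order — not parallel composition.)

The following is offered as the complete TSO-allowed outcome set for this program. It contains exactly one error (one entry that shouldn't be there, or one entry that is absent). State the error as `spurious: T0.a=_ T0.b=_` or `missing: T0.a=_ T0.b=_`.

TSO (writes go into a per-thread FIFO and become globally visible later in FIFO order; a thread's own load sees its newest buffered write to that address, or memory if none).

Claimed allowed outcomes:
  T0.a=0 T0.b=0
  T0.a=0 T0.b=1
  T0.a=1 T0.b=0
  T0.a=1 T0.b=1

spurious: T0.a=1 T0.b=0

outcome vector order: (T0.a,T0.b)
[TSO] allowed = {00; 01; 11}
claimed∖TSO = {10}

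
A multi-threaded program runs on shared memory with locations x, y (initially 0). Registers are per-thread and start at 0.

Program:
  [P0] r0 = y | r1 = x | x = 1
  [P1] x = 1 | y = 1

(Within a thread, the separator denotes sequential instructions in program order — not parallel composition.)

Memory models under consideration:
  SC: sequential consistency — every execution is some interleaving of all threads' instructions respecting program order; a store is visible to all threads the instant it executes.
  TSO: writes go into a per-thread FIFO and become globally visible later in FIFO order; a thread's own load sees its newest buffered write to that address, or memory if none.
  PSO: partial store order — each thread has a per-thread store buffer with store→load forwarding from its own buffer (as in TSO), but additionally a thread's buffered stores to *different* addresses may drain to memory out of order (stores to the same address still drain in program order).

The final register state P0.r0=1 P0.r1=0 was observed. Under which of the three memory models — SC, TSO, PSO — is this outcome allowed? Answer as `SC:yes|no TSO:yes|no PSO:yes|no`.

outcome vector order: (P0.r0,P0.r1)
under SC → 0/0; 0/1; 1/1
under TSO → 0/0; 0/1; 1/1
under PSO → 0/0; 0/1; 1/0; 1/1
target 1/0 ∈ {PSO}

SC:no TSO:no PSO:yes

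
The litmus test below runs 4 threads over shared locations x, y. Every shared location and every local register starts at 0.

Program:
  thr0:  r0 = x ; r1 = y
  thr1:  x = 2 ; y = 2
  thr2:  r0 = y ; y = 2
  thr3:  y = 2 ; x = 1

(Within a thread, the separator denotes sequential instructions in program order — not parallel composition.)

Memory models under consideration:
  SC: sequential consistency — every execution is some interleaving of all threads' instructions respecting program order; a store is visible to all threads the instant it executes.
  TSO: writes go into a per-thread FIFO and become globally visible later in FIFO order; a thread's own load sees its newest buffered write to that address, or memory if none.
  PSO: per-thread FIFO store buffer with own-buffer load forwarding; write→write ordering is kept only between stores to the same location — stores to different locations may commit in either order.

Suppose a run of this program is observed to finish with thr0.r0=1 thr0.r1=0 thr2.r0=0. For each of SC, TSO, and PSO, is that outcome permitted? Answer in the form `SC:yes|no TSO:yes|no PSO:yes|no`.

SC:no TSO:no PSO:yes

outcome vector order: (thr0.r0,thr0.r1,thr2.r0)
SC: 10 outcomes — {<0 0 0>, <0 0 2>, <0 2 0>, <0 2 2>, <1 2 0>, <1 2 2>, <2 0 0>, <2 0 2>, <2 2 0>, <2 2 2>}
TSO: 10 outcomes — {<0 0 0>, <0 0 2>, <0 2 0>, <0 2 2>, <1 2 0>, <1 2 2>, <2 0 0>, <2 0 2>, <2 2 0>, <2 2 2>}
PSO: 12 outcomes — {<0 0 0>, <0 0 2>, <0 2 0>, <0 2 2>, <1 0 0>, <1 0 2>, <1 2 0>, <1 2 2>, <2 0 0>, <2 0 2>, <2 2 0>, <2 2 2>}
target <1 0 0> ∈ {PSO}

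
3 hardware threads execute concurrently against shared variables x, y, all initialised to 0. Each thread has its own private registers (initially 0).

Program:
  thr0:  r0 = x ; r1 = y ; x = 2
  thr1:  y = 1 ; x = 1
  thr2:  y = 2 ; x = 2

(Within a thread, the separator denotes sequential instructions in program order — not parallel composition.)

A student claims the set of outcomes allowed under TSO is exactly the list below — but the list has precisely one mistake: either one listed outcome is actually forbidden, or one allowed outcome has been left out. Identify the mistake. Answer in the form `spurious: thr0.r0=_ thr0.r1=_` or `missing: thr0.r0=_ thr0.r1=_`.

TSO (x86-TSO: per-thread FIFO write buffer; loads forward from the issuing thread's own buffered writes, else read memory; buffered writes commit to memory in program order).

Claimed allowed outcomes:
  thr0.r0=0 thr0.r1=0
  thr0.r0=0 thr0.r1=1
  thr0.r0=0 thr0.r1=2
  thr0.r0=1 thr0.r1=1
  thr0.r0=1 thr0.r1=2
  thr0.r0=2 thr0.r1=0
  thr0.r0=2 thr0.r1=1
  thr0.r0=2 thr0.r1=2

outcome vector order: (thr0.r0,thr0.r1)
under TSO → 00 01 02 11 12 21 22
claimed∖TSO = {20}

spurious: thr0.r0=2 thr0.r1=0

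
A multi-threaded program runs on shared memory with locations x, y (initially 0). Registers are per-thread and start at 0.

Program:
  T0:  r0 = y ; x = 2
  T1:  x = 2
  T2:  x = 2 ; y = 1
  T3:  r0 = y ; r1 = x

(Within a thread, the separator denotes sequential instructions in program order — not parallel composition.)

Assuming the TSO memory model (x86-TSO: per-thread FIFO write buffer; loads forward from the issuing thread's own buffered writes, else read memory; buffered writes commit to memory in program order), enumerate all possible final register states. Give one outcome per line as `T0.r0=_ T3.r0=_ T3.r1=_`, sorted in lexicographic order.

outcome vector order: (T0.r0,T3.r0,T3.r1)
|TSO outcomes| = 6

T0.r0=0 T3.r0=0 T3.r1=0
T0.r0=0 T3.r0=0 T3.r1=2
T0.r0=0 T3.r0=1 T3.r1=2
T0.r0=1 T3.r0=0 T3.r1=0
T0.r0=1 T3.r0=0 T3.r1=2
T0.r0=1 T3.r0=1 T3.r1=2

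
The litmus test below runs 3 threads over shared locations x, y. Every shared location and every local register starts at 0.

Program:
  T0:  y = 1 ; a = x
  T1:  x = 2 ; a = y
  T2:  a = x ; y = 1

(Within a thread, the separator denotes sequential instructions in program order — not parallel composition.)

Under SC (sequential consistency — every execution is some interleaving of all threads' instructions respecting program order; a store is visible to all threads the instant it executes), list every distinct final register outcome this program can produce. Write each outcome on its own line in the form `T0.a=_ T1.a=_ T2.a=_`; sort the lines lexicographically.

outcome vector order: (T0.a,T1.a,T2.a)
|SC outcomes| = 6

T0.a=0 T1.a=1 T2.a=0
T0.a=0 T1.a=1 T2.a=2
T0.a=2 T1.a=0 T2.a=0
T0.a=2 T1.a=0 T2.a=2
T0.a=2 T1.a=1 T2.a=0
T0.a=2 T1.a=1 T2.a=2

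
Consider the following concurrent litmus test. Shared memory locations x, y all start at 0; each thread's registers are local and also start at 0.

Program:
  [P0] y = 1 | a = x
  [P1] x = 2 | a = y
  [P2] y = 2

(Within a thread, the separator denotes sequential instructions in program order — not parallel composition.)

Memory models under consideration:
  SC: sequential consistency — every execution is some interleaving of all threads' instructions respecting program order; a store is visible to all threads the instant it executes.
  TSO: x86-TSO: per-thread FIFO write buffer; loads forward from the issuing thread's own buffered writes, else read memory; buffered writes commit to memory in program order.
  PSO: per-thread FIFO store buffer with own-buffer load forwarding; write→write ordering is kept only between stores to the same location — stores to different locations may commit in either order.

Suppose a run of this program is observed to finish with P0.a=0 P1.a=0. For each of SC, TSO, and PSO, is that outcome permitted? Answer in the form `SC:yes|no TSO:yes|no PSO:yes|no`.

SC:no TSO:yes PSO:yes

outcome vector order: (P0.a,P1.a)
[SC] allowed = {(0,1) (0,2) (2,0) (2,1) (2,2)}
[TSO] allowed = {(0,0) (0,1) (0,2) (2,0) (2,1) (2,2)}
[PSO] allowed = {(0,0) (0,1) (0,2) (2,0) (2,1) (2,2)}
target (0,0) ∈ {TSO,PSO}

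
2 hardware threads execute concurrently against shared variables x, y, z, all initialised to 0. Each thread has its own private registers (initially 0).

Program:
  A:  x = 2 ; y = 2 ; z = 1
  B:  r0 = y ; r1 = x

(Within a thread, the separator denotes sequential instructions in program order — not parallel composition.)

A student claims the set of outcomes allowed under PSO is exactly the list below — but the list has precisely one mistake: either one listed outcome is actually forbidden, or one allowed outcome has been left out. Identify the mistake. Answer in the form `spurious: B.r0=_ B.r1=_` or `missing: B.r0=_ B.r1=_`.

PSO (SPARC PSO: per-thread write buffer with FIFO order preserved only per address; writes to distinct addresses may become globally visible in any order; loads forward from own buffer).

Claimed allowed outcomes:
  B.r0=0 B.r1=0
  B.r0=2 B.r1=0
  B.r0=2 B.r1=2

missing: B.r0=0 B.r1=2

outcome vector order: (B.r0,B.r1)
[PSO] allowed = {(0,0), (0,2), (2,0), (2,2)}
PSO∖claimed = {(0,2)}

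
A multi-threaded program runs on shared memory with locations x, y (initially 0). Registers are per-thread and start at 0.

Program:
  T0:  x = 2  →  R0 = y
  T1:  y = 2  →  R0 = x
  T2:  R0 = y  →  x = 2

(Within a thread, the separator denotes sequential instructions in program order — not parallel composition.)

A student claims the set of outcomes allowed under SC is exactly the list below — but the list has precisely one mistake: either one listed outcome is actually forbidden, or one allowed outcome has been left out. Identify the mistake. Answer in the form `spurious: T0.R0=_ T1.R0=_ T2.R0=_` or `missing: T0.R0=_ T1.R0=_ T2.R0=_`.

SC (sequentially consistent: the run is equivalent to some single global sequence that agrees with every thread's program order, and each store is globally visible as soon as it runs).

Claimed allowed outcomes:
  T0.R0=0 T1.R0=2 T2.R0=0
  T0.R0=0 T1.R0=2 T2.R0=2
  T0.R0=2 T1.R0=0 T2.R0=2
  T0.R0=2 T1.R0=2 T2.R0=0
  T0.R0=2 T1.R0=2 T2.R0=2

missing: T0.R0=2 T1.R0=0 T2.R0=0

outcome vector order: (T0.R0,T1.R0,T2.R0)
SC (6): <0 2 0> <0 2 2> <2 0 0> <2 0 2> <2 2 0> <2 2 2>
SC∖claimed = {<2 0 0>}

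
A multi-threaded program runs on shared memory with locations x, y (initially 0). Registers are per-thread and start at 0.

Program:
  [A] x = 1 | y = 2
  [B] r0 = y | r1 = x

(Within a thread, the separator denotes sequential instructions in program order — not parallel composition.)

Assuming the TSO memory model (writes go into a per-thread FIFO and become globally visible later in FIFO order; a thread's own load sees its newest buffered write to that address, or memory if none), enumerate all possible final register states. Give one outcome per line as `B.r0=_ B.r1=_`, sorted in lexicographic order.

B.r0=0 B.r1=0
B.r0=0 B.r1=1
B.r0=2 B.r1=1

outcome vector order: (B.r0,B.r1)
|TSO outcomes| = 3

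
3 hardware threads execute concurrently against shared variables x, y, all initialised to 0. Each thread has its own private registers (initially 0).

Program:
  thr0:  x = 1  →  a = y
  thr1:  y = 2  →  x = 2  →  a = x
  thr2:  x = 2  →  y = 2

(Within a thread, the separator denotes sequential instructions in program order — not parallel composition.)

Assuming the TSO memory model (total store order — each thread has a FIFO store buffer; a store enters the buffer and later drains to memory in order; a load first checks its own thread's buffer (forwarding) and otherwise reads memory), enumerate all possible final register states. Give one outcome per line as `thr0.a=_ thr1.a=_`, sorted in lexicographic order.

thr0.a=0 thr1.a=1
thr0.a=0 thr1.a=2
thr0.a=2 thr1.a=1
thr0.a=2 thr1.a=2

outcome vector order: (thr0.a,thr1.a)
|TSO outcomes| = 4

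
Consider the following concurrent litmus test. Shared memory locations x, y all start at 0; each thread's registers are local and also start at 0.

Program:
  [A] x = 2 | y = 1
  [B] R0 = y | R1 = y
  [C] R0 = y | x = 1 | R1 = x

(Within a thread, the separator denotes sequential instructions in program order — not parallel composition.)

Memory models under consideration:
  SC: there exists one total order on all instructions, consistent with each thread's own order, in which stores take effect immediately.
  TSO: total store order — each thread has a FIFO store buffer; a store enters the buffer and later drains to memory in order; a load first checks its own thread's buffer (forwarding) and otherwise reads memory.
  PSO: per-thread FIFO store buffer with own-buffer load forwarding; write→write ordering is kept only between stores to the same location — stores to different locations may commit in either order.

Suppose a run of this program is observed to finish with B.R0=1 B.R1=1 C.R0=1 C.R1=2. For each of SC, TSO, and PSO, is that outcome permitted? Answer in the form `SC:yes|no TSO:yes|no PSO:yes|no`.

outcome vector order: (B.R0,B.R1,C.R0,C.R1)
[SC] allowed = {0/0/0/1, 0/0/0/2, 0/0/1/1, 0/1/0/1, 0/1/0/2, 0/1/1/1, 1/1/0/1, 1/1/0/2, 1/1/1/1}
[TSO] allowed = {0/0/0/1, 0/0/0/2, 0/0/1/1, 0/1/0/1, 0/1/0/2, 0/1/1/1, 1/1/0/1, 1/1/0/2, 1/1/1/1}
[PSO] allowed = {0/0/0/1, 0/0/0/2, 0/0/1/1, 0/0/1/2, 0/1/0/1, 0/1/0/2, 0/1/1/1, 0/1/1/2, 1/1/0/1, 1/1/0/2, 1/1/1/1, 1/1/1/2}
target 1/1/1/2 ∈ {PSO}

SC:no TSO:no PSO:yes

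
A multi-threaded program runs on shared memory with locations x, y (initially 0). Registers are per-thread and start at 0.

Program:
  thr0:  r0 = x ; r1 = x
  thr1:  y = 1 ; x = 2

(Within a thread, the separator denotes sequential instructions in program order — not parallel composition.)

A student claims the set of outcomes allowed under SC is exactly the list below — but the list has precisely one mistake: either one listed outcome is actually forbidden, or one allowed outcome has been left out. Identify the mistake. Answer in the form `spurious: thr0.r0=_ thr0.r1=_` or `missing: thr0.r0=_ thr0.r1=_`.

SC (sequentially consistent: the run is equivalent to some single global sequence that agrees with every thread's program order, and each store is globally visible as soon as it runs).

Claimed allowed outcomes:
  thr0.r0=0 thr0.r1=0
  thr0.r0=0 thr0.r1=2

missing: thr0.r0=2 thr0.r1=2

outcome vector order: (thr0.r0,thr0.r1)
[SC] allowed = {(0,0) (0,2) (2,2)}
SC∖claimed = {(2,2)}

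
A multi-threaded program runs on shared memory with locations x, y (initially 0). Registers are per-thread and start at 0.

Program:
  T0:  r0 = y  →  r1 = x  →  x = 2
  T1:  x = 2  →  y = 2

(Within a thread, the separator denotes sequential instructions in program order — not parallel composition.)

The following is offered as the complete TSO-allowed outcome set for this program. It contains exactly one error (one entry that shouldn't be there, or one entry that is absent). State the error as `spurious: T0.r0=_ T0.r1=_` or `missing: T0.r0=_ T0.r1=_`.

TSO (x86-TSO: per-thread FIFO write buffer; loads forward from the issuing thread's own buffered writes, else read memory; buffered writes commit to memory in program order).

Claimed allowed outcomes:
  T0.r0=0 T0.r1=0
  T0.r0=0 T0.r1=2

outcome vector order: (T0.r0,T0.r1)
[TSO] allowed = {(0,0) (0,2) (2,2)}
TSO∖claimed = {(2,2)}

missing: T0.r0=2 T0.r1=2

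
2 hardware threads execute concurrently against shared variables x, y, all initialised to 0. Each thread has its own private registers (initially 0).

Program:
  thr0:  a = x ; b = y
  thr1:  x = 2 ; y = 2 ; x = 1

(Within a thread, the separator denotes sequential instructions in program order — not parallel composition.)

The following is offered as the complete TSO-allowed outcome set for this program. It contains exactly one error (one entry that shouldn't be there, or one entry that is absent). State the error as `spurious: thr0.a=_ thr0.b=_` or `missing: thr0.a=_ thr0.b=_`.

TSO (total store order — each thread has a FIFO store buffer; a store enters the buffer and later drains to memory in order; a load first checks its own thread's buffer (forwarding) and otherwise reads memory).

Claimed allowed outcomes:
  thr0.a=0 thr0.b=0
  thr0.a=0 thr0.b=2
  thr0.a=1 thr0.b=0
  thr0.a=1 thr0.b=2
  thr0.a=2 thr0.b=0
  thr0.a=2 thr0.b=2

outcome vector order: (thr0.a,thr0.b)
[TSO] allowed = {0/0, 0/2, 1/2, 2/0, 2/2}
claimed∖TSO = {1/0}

spurious: thr0.a=1 thr0.b=0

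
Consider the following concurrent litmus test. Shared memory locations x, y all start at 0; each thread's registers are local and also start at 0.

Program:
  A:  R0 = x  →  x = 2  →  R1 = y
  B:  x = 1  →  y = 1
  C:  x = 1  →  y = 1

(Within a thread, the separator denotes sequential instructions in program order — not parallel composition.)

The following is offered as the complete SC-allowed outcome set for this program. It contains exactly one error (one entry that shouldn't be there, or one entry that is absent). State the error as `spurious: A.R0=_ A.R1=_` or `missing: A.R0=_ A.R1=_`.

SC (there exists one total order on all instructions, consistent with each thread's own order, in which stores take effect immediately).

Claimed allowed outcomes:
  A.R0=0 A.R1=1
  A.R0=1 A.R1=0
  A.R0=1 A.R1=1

outcome vector order: (A.R0,A.R1)
SC (4): <0 0>, <0 1>, <1 0>, <1 1>
SC∖claimed = {<0 0>}

missing: A.R0=0 A.R1=0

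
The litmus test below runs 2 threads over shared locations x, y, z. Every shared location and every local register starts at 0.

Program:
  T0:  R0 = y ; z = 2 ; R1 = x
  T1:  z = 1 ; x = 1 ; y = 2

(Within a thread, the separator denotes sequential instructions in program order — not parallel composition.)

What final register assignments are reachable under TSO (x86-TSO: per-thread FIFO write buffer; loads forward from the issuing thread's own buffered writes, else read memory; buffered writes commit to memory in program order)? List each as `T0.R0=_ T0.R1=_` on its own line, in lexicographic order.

T0.R0=0 T0.R1=0
T0.R0=0 T0.R1=1
T0.R0=2 T0.R1=1

outcome vector order: (T0.R0,T0.R1)
|TSO outcomes| = 3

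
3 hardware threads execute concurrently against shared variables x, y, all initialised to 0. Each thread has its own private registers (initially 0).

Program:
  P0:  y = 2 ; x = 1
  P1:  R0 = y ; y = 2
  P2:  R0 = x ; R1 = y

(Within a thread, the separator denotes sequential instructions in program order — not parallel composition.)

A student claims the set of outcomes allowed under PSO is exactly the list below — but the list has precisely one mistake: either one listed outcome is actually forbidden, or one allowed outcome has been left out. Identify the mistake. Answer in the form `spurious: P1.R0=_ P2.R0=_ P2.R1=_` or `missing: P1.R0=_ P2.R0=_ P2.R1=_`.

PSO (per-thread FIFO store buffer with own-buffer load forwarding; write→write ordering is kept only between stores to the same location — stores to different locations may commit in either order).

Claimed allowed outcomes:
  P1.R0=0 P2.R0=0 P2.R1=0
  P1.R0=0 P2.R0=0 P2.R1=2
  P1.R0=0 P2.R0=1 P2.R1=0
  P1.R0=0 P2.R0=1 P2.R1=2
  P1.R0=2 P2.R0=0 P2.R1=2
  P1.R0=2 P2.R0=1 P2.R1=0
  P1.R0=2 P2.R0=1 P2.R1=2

outcome vector order: (P1.R0,P2.R0,P2.R1)
under PSO → <0 0 0>; <0 0 2>; <0 1 0>; <0 1 2>; <2 0 0>; <2 0 2>; <2 1 0>; <2 1 2>
PSO∖claimed = {<2 0 0>}

missing: P1.R0=2 P2.R0=0 P2.R1=0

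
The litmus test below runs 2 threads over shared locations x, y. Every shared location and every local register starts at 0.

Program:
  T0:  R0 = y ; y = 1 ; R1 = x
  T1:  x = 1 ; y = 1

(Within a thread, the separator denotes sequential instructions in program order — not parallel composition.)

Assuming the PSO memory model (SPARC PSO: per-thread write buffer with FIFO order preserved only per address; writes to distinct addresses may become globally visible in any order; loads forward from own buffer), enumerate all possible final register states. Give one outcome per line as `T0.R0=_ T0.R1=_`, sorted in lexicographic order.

T0.R0=0 T0.R1=0
T0.R0=0 T0.R1=1
T0.R0=1 T0.R1=0
T0.R0=1 T0.R1=1

outcome vector order: (T0.R0,T0.R1)
|PSO outcomes| = 4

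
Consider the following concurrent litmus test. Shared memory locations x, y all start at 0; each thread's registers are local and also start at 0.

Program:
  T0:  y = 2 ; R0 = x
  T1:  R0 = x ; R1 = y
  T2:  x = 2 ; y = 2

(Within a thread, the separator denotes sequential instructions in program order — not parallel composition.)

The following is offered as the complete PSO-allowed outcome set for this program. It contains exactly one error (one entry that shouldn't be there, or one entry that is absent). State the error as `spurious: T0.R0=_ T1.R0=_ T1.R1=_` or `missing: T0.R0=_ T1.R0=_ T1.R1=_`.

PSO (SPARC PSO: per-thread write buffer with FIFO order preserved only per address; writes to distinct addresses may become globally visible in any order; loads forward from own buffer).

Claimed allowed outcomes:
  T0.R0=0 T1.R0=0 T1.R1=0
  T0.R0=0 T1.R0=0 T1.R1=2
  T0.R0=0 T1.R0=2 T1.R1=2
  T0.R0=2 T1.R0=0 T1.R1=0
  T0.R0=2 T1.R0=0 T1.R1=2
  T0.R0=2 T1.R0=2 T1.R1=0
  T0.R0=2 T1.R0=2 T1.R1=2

outcome vector order: (T0.R0,T1.R0,T1.R1)
PSO (8): 000, 002, 020, 022, 200, 202, 220, 222
PSO∖claimed = {020}

missing: T0.R0=0 T1.R0=2 T1.R1=0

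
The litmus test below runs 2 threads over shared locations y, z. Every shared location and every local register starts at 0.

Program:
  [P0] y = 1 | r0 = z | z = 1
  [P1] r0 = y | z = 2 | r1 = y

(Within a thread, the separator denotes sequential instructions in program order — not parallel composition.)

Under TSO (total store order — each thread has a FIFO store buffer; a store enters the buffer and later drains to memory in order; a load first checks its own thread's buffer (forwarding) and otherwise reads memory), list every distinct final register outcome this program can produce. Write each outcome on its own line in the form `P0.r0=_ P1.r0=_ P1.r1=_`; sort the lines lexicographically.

P0.r0=0 P1.r0=0 P1.r1=0
P0.r0=0 P1.r0=0 P1.r1=1
P0.r0=0 P1.r0=1 P1.r1=1
P0.r0=2 P1.r0=0 P1.r1=0
P0.r0=2 P1.r0=0 P1.r1=1
P0.r0=2 P1.r0=1 P1.r1=1

outcome vector order: (P0.r0,P1.r0,P1.r1)
|TSO outcomes| = 6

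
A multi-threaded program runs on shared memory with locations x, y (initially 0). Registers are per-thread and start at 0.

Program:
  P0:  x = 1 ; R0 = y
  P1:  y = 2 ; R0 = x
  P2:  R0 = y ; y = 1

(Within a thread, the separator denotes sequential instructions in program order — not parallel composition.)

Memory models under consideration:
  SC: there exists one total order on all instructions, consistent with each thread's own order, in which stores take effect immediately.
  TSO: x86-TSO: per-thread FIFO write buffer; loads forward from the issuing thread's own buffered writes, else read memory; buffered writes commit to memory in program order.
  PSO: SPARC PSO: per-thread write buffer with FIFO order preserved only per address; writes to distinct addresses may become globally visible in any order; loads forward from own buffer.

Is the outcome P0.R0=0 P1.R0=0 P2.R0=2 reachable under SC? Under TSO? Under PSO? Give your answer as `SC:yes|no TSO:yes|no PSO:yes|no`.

SC:no TSO:yes PSO:yes

outcome vector order: (P0.R0,P1.R0,P2.R0)
under SC → 0/1/0 0/1/2 1/0/0 1/0/2 1/1/0 1/1/2 2/0/0 2/0/2 2/1/0 2/1/2
under TSO → 0/0/0 0/0/2 0/1/0 0/1/2 1/0/0 1/0/2 1/1/0 1/1/2 2/0/0 2/0/2 2/1/0 2/1/2
under PSO → 0/0/0 0/0/2 0/1/0 0/1/2 1/0/0 1/0/2 1/1/0 1/1/2 2/0/0 2/0/2 2/1/0 2/1/2
target 0/0/2 ∈ {TSO,PSO}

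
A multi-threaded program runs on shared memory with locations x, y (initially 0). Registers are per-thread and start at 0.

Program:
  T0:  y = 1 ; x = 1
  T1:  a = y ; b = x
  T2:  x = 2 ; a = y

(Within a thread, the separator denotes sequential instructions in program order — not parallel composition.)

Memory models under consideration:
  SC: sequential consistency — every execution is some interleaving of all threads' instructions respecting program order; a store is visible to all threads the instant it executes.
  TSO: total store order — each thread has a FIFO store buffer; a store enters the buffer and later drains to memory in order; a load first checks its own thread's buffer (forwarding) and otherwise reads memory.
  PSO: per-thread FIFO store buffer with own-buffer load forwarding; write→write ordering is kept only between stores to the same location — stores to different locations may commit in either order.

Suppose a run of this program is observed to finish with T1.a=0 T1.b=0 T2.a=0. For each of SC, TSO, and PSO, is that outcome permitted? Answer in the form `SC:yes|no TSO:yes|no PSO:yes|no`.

outcome vector order: (T1.a,T1.b,T2.a)
SC (11): 0/0/0; 0/0/1; 0/1/0; 0/1/1; 0/2/0; 0/2/1; 1/0/1; 1/1/0; 1/1/1; 1/2/0; 1/2/1
TSO (12): 0/0/0; 0/0/1; 0/1/0; 0/1/1; 0/2/0; 0/2/1; 1/0/0; 1/0/1; 1/1/0; 1/1/1; 1/2/0; 1/2/1
PSO (12): 0/0/0; 0/0/1; 0/1/0; 0/1/1; 0/2/0; 0/2/1; 1/0/0; 1/0/1; 1/1/0; 1/1/1; 1/2/0; 1/2/1
target 0/0/0 ∈ {SC,TSO,PSO}

SC:yes TSO:yes PSO:yes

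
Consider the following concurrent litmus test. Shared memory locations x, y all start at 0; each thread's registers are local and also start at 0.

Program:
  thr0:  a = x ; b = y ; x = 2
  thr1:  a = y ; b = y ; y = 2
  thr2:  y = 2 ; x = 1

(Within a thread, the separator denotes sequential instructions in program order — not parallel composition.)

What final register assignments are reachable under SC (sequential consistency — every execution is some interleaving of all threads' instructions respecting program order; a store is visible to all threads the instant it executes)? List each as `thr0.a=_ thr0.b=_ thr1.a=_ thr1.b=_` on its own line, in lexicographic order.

thr0.a=0 thr0.b=0 thr1.a=0 thr1.b=0
thr0.a=0 thr0.b=0 thr1.a=0 thr1.b=2
thr0.a=0 thr0.b=0 thr1.a=2 thr1.b=2
thr0.a=0 thr0.b=2 thr1.a=0 thr1.b=0
thr0.a=0 thr0.b=2 thr1.a=0 thr1.b=2
thr0.a=0 thr0.b=2 thr1.a=2 thr1.b=2
thr0.a=1 thr0.b=2 thr1.a=0 thr1.b=0
thr0.a=1 thr0.b=2 thr1.a=0 thr1.b=2
thr0.a=1 thr0.b=2 thr1.a=2 thr1.b=2

outcome vector order: (thr0.a,thr0.b,thr1.a,thr1.b)
|SC outcomes| = 9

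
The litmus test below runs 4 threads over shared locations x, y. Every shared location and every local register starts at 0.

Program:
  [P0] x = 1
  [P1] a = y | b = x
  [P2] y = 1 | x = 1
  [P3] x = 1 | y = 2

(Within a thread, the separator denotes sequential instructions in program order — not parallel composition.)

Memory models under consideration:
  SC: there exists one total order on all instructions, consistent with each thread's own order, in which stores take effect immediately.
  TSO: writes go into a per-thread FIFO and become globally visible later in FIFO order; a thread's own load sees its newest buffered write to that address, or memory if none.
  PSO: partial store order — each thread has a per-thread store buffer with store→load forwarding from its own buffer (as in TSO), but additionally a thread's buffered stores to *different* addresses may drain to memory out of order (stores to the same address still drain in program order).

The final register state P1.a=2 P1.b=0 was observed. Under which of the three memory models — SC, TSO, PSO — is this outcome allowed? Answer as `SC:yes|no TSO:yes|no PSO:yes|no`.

outcome vector order: (P1.a,P1.b)
[SC] allowed = {<0 0>, <0 1>, <1 0>, <1 1>, <2 1>}
[TSO] allowed = {<0 0>, <0 1>, <1 0>, <1 1>, <2 1>}
[PSO] allowed = {<0 0>, <0 1>, <1 0>, <1 1>, <2 0>, <2 1>}
target <2 0> ∈ {PSO}

SC:no TSO:no PSO:yes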